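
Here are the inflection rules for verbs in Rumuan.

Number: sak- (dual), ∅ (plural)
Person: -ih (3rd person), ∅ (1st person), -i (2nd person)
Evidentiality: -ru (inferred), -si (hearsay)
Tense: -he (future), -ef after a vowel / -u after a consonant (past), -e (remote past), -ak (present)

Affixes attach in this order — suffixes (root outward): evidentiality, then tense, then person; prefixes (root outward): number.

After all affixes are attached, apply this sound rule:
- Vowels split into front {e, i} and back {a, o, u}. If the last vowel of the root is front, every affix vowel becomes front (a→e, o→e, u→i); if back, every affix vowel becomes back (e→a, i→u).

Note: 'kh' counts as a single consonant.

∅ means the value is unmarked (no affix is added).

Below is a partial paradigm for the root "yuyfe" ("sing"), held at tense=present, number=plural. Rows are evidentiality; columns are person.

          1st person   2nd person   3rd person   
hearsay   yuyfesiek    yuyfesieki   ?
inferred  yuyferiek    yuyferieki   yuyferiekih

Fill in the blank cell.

yuyfesiekih

Attach evidentiality hearsay -si → yuyfesi.
Attach tense present -ak → yuyfesiak.
number = plural: zero marking, form stays yuyfesiak.
Attach person 3rd person -ih → yuyfesiakih.
Apply vowel harmony: yuyfesiakih → yuyfesiekih.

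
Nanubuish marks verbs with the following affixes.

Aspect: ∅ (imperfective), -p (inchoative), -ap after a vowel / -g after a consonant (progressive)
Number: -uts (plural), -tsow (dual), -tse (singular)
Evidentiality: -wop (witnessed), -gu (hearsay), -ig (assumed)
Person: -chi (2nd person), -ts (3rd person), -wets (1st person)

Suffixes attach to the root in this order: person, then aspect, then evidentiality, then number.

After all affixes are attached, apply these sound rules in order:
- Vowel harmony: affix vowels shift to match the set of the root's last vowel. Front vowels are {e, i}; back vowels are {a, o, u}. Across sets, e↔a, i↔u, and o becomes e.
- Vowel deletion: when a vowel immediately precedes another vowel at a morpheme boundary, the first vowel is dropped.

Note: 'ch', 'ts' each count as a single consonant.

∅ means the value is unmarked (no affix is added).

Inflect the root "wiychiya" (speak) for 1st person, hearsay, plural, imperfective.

wiychiyawatsguts

Attach person 1st person -wets → wiychiyawets.
aspect = imperfective: zero marking, form stays wiychiyawets.
Attach evidentiality hearsay -gu → wiychiyawetsgu.
Attach number plural -uts → wiychiyawetsguuts.
Apply vowel harmony: wiychiyawetsguuts → wiychiyawatsguuts.
Apply vowel deletion: wiychiyawatsguuts → wiychiyawatsguts.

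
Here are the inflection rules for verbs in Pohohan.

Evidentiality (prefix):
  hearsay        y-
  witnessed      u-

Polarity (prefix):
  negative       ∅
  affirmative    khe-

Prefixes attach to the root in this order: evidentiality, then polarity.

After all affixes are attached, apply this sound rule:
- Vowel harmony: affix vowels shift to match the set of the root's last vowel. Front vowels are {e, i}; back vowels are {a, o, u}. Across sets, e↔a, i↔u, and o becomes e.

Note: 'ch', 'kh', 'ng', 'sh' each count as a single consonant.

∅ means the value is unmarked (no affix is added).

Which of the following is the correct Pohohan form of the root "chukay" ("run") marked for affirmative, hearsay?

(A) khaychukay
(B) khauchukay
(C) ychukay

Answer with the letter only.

Attach evidentiality hearsay y- → ychukay.
Attach polarity affirmative khe- → kheychukay.
Apply vowel harmony: kheychukay → khaychukay.
So the correct form is khaychukay, option (A).
(B) khauchukay is wrong: it uses witnessed instead of hearsay for evidentiality.
(C) ychukay is wrong: it uses negative instead of affirmative for polarity.

A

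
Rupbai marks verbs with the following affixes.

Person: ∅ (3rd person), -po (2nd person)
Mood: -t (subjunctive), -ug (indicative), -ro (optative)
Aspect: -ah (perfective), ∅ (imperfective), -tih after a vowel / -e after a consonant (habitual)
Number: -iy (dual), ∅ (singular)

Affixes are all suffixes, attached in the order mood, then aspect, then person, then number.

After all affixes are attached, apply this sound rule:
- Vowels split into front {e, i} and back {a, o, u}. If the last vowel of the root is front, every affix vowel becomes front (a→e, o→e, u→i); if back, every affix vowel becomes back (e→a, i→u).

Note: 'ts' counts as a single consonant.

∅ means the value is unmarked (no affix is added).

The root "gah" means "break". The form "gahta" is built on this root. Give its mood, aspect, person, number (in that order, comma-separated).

subjunctive, habitual, 3rd person, singular

Segment: gah-t-e.
mood: -t → subjunctive.
aspect: -tih/e → habitual.
person: ∅ → 3rd person.
number: ∅ → singular.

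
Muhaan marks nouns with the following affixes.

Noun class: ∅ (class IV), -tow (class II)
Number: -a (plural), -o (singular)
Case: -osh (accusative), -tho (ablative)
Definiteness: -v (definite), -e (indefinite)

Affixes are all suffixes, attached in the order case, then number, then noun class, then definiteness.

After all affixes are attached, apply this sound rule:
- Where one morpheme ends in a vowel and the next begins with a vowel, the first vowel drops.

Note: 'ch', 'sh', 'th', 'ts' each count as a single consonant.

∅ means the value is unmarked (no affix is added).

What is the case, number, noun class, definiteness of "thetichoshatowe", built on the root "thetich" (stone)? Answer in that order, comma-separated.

accusative, plural, class II, indefinite

Segment: thetich-osh-a-tow-e.
case: -osh → accusative.
number: -a → plural.
noun class: -tow → class II.
definiteness: -e → indefinite.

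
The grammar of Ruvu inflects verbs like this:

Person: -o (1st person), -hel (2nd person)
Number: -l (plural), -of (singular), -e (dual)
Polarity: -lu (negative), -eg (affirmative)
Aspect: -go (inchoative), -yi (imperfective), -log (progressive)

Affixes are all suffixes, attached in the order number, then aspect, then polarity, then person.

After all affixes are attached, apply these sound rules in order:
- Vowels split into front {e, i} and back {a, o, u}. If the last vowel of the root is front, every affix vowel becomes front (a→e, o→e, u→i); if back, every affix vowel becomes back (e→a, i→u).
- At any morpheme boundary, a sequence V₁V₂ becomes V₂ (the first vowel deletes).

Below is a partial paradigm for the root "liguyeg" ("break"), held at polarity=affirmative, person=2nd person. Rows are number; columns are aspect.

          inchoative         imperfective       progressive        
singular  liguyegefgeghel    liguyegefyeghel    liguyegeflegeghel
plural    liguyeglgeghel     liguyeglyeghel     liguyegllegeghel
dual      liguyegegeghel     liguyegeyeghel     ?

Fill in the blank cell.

Attach number dual -e → liguyege.
Attach aspect progressive -log → liguyegelog.
Attach polarity affirmative -eg → liguyegelogeg.
Attach person 2nd person -hel → liguyegelogeghel.
Apply vowel harmony: liguyegelogeghel → liguyegelegeghel.
Vowel deletion: no change.

liguyegelegeghel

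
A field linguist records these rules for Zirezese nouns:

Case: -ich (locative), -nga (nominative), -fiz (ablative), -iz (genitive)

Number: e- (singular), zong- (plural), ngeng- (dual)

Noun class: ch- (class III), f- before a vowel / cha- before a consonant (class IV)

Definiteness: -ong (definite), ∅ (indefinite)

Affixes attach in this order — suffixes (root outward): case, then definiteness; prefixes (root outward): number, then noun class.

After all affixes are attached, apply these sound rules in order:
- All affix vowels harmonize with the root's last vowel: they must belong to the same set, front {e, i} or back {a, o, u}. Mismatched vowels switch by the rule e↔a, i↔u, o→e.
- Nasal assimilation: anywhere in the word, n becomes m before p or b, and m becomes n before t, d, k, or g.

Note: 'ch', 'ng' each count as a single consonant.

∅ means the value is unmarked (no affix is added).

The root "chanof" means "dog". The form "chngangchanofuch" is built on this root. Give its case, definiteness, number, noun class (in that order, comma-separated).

Segment: ch-ngeng-chanof-ich.
case: -ich → locative.
definiteness: ∅ → indefinite.
number: ngeng- → dual.
noun class: ch- → class III.

locative, indefinite, dual, class III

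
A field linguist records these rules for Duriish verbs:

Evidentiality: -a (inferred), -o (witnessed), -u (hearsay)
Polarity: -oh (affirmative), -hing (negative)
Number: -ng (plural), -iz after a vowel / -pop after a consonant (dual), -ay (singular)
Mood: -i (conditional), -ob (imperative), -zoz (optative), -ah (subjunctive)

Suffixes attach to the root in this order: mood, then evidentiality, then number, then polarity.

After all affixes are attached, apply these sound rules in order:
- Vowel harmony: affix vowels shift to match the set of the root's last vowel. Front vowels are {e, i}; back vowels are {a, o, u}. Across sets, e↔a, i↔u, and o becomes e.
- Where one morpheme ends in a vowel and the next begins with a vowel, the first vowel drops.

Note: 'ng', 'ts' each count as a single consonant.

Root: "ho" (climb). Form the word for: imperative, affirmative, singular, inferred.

hobayoh

Attach mood imperative -ob → hoob.
Attach evidentiality inferred -a → hooba.
Attach number singular -ay → hoobaay.
Attach polarity affirmative -oh → hoobaayoh.
Vowel harmony: no change.
Apply vowel deletion: hoobaayoh → hobayoh.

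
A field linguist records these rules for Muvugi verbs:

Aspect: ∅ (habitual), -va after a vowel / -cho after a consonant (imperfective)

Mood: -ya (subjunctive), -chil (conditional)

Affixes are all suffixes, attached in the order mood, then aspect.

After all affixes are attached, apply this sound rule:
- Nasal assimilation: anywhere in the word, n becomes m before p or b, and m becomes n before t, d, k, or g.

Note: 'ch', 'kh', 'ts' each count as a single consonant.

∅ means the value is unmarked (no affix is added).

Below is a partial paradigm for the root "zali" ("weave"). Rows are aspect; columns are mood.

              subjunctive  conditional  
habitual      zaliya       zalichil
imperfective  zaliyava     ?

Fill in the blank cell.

zalichilcho

Attach mood conditional -chil → zalichil.
Attach aspect imperfective -cho (after consonant 'l') → zalichilcho.
Nasal assimilation: no change.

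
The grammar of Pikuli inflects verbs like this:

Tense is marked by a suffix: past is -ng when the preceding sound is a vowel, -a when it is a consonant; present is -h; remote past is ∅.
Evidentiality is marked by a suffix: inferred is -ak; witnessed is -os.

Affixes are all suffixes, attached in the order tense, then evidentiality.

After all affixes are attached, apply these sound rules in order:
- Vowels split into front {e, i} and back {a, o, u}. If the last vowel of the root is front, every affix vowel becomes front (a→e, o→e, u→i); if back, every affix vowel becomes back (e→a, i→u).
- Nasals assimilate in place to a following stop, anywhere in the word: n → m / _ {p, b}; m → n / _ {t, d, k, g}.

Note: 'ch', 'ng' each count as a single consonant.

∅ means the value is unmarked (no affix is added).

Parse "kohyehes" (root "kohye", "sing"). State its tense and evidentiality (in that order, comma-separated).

Segment: kohye-h-os.
tense: -h → present.
evidentiality: -os → witnessed.

present, witnessed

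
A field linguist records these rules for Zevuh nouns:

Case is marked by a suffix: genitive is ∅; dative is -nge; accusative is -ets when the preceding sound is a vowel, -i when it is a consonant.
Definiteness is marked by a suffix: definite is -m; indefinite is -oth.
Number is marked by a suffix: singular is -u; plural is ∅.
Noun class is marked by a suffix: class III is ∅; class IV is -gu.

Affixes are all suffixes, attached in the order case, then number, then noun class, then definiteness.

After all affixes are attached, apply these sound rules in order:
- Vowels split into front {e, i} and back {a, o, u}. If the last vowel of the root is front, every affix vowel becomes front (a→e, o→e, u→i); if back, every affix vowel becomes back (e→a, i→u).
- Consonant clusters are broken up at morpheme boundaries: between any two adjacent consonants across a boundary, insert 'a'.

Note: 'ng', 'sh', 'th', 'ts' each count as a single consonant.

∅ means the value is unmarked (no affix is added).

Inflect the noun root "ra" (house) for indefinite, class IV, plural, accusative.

raatsaguoth

Attach case accusative -ets (after vowel 'a') → raets.
number = plural: zero marking, form stays raets.
Attach noun class class IV -gu → raetsgu.
Attach definiteness indefinite -oth → raetsguoth.
Apply vowel harmony: raetsguoth → raatsguoth.
Apply epenthesis: raatsguoth → raatsaguoth.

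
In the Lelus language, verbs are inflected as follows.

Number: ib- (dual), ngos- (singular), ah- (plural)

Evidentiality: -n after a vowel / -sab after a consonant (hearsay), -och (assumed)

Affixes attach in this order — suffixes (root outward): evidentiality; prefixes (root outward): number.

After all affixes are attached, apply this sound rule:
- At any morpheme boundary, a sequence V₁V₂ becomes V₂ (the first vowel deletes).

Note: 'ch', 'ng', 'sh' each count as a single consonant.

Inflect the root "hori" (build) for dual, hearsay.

Attach evidentiality hearsay -n (after vowel 'i') → horin.
Attach number dual ib- → ibhorin.
Vowel deletion: no change.

ibhorin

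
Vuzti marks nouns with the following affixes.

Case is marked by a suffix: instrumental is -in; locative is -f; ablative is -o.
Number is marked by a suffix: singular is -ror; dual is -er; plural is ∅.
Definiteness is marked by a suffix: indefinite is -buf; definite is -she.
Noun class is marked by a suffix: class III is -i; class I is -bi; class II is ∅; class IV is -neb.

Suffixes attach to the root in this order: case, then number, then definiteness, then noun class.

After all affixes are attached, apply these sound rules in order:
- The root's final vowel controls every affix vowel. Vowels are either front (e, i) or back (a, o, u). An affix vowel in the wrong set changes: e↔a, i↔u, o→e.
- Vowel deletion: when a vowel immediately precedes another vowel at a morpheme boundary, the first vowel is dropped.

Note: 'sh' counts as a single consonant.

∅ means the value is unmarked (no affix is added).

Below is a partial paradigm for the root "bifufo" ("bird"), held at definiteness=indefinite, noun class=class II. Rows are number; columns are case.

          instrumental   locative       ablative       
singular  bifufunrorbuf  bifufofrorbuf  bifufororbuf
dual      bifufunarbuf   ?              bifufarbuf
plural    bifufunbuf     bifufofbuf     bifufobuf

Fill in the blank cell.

Attach case locative -f → bifufof.
Attach number dual -er → bifufofer.
Attach definiteness indefinite -buf → bifufoferbuf.
noun class = class II: zero marking, form stays bifufoferbuf.
Apply vowel harmony: bifufoferbuf → bifufofarbuf.
Vowel deletion: no change.

bifufofarbuf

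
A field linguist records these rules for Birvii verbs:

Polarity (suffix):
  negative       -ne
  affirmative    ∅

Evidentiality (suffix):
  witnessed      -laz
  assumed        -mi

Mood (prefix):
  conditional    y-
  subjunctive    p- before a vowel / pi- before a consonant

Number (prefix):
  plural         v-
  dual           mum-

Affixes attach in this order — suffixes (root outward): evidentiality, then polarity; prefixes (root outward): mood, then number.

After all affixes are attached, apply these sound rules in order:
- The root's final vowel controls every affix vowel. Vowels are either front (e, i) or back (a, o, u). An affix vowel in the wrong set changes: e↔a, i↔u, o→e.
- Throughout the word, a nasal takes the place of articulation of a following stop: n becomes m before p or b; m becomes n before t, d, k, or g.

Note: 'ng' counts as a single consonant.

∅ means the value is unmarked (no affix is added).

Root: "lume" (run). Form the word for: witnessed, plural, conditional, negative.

vylumelezne

Attach mood conditional y- → ylume.
Attach evidentiality witnessed -laz → ylumelaz.
Attach number plural v- → vylumelaz.
Attach polarity negative -ne → vylumelazne.
Apply vowel harmony: vylumelazne → vylumelezne.
Nasal assimilation: no change.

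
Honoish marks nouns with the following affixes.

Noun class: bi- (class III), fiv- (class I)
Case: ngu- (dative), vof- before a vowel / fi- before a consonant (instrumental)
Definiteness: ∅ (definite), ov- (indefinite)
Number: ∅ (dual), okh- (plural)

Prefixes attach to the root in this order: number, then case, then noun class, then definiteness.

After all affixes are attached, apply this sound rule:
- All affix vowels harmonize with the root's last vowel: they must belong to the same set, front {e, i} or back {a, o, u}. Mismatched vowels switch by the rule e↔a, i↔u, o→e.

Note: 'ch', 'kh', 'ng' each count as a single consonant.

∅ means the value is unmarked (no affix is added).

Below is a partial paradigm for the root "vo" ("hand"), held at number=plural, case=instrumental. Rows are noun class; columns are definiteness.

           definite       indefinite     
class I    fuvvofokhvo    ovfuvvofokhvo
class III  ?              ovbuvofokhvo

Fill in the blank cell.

Attach number plural okh- → okhvo.
Attach case instrumental vof- (before vowel 'o') → vofokhvo.
Attach noun class class III bi- → bivofokhvo.
definiteness = definite: zero marking, form stays bivofokhvo.
Apply vowel harmony: bivofokhvo → buvofokhvo.

buvofokhvo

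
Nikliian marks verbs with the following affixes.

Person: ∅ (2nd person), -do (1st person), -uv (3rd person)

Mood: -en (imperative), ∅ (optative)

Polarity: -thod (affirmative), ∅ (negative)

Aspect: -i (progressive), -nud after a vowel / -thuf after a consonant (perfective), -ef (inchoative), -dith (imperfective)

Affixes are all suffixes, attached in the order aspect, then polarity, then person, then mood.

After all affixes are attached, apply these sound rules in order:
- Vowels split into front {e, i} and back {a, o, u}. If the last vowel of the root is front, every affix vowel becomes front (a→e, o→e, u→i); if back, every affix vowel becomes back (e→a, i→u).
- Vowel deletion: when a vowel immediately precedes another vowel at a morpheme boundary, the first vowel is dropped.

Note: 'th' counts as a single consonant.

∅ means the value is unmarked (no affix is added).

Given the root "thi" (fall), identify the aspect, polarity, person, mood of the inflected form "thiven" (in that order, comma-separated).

Segment: thi-i-uv-en.
aspect: -i → progressive.
polarity: ∅ → negative.
person: -uv → 3rd person.
mood: -en → imperative.

progressive, negative, 3rd person, imperative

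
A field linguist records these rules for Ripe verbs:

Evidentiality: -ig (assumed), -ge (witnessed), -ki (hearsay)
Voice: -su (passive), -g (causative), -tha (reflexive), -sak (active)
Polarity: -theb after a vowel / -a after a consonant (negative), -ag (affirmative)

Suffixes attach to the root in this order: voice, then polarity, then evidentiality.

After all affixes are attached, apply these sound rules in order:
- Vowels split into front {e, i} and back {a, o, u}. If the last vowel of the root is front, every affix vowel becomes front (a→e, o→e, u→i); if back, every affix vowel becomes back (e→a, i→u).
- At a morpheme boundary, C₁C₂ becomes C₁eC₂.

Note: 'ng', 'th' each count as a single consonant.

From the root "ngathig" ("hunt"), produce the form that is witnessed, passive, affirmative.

ngathigesiegege

Attach voice passive -su → ngathigsu.
Attach polarity affirmative -ag → ngathigsuag.
Attach evidentiality witnessed -ge → ngathigsuagge.
Apply vowel harmony: ngathigsuagge → ngathigsiegge.
Apply epenthesis: ngathigsiegge → ngathigesiegege.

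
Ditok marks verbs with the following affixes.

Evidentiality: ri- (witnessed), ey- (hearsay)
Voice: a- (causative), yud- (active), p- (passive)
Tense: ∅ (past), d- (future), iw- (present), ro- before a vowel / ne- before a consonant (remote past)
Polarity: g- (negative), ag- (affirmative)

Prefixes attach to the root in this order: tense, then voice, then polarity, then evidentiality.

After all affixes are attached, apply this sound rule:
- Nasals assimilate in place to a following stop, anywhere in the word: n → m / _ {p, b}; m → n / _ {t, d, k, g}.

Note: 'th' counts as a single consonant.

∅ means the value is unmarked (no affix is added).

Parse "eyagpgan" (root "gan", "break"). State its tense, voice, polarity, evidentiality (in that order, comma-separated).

Segment: ey-ag-p-gan.
tense: ∅ → past.
voice: p- → passive.
polarity: ag- → affirmative.
evidentiality: ey- → hearsay.

past, passive, affirmative, hearsay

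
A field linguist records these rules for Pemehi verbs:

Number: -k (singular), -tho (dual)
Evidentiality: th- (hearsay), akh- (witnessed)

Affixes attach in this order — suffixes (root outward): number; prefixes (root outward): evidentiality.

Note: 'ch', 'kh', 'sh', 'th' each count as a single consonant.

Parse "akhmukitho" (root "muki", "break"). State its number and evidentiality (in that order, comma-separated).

dual, witnessed

Segment: akh-muki-tho.
number: -tho → dual.
evidentiality: akh- → witnessed.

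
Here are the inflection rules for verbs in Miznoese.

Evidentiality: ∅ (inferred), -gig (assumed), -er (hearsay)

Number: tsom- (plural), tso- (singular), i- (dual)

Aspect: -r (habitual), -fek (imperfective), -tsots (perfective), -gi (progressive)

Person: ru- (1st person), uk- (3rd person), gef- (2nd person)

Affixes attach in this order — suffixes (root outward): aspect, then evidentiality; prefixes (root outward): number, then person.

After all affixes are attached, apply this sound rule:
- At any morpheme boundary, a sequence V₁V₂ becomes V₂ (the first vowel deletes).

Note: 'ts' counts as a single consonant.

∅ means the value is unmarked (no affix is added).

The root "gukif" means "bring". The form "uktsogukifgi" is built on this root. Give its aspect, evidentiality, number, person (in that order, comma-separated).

Segment: uk-tso-gukif-gi.
aspect: -gi → progressive.
evidentiality: ∅ → inferred.
number: tso- → singular.
person: uk- → 3rd person.

progressive, inferred, singular, 3rd person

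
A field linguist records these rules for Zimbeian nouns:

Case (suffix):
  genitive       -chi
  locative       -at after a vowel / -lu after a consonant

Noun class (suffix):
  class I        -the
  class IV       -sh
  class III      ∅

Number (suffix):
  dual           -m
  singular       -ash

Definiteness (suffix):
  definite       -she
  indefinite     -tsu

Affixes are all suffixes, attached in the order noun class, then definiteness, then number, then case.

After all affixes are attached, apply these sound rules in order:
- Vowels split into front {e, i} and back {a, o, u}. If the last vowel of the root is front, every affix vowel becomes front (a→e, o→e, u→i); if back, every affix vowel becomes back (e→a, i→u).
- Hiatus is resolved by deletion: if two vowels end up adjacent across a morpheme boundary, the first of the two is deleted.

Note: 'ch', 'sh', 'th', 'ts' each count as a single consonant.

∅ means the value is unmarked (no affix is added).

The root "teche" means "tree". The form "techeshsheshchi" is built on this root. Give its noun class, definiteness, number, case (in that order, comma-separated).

Segment: teche-sh-she-ash-chi.
noun class: -sh → class IV.
definiteness: -she → definite.
number: -ash → singular.
case: -chi → genitive.

class IV, definite, singular, genitive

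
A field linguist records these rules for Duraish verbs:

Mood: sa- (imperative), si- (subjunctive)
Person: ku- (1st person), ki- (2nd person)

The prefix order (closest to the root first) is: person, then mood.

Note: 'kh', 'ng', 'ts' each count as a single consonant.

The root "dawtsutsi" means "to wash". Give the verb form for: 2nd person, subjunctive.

Attach person 2nd person ki- → kidawtsutsi.
Attach mood subjunctive si- → sikidawtsutsi.

sikidawtsutsi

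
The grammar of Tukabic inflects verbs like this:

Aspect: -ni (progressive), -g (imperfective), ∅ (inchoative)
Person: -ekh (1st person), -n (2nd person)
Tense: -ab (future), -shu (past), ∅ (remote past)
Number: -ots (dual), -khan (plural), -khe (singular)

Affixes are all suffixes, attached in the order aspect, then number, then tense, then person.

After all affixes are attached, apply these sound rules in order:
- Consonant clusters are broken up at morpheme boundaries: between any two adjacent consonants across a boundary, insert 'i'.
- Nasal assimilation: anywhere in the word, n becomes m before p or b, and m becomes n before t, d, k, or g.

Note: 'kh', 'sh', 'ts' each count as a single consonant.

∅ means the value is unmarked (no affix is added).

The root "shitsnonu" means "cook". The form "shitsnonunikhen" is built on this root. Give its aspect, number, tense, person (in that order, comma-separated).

progressive, singular, remote past, 2nd person

Segment: shitsnonu-ni-khe-n.
aspect: -ni → progressive.
number: -khe → singular.
tense: ∅ → remote past.
person: -n → 2nd person.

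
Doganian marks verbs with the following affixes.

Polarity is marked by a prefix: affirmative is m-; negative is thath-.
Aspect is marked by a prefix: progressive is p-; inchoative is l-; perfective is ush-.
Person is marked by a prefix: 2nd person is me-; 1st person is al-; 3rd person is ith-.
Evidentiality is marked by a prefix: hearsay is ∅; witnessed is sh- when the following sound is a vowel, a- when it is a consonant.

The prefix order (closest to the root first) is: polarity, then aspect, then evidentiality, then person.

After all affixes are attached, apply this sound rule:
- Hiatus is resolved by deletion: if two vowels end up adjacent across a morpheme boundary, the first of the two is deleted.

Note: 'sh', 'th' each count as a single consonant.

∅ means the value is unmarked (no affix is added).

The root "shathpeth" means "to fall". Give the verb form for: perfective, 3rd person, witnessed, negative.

Attach polarity negative thath- → thathshathpeth.
Attach aspect perfective ush- → ushthathshathpeth.
Attach evidentiality witnessed sh- (before vowel 'u') → shushthathshathpeth.
Attach person 3rd person ith- → ithshushthathshathpeth.
Vowel deletion: no change.

ithshushthathshathpeth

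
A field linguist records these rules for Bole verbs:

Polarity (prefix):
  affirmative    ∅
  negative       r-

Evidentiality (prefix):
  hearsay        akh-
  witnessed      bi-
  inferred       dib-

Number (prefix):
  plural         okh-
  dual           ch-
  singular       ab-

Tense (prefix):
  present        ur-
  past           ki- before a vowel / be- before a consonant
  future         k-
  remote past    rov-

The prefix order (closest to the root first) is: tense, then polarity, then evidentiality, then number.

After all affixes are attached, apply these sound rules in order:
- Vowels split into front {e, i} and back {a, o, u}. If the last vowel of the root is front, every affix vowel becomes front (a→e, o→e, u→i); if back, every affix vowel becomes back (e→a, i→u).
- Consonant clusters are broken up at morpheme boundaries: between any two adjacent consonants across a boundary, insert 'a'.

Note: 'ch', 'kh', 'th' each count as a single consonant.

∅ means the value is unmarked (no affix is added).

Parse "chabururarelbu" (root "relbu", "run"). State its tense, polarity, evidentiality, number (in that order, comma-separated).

Segment: ch-bi-r-ur-relbu.
tense: ur- → present.
polarity: r- → negative.
evidentiality: bi- → witnessed.
number: ch- → dual.

present, negative, witnessed, dual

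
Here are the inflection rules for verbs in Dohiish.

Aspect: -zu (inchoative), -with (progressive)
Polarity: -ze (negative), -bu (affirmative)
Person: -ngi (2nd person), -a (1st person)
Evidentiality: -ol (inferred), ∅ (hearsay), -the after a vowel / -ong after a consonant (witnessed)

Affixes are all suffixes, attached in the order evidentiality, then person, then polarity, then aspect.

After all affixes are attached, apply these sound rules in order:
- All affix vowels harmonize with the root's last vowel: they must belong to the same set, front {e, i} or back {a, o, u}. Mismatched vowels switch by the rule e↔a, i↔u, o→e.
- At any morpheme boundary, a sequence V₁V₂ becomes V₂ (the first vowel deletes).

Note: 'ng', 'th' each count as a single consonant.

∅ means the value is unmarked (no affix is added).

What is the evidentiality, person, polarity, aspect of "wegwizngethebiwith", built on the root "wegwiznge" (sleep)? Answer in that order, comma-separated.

witnessed, 1st person, affirmative, progressive

Segment: wegwiznge-the-a-bu-with.
evidentiality: -the/ong → witnessed.
person: -a → 1st person.
polarity: -bu → affirmative.
aspect: -with → progressive.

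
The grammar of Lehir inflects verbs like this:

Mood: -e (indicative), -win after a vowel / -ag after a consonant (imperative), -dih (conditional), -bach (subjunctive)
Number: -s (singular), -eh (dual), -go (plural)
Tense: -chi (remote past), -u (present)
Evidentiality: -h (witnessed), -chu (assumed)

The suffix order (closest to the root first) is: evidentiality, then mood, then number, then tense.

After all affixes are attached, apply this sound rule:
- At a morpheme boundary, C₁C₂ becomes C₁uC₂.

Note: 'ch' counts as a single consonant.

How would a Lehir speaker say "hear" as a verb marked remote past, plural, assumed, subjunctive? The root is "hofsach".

Attach evidentiality assumed -chu → hofsachchu.
Attach mood subjunctive -bach → hofsachchubach.
Attach number plural -go → hofsachchubachgo.
Attach tense remote past -chi → hofsachchubachgochi.
Apply epenthesis: hofsachchubachgochi → hofsachuchubachugochi.

hofsachuchubachugochi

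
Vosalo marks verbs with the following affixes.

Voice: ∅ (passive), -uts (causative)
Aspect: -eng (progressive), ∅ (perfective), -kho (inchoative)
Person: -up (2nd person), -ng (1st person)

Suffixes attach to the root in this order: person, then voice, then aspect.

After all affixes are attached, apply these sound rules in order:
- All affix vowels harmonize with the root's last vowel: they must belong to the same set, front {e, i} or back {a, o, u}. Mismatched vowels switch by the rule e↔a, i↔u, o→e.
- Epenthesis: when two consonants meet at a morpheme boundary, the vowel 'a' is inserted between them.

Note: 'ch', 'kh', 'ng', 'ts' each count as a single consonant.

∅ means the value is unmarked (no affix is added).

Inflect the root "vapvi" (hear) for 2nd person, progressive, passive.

vapviipeng

Attach person 2nd person -up → vapviup.
voice = passive: zero marking, form stays vapviup.
Attach aspect progressive -eng → vapviupeng.
Apply vowel harmony: vapviupeng → vapviipeng.
Epenthesis: no change.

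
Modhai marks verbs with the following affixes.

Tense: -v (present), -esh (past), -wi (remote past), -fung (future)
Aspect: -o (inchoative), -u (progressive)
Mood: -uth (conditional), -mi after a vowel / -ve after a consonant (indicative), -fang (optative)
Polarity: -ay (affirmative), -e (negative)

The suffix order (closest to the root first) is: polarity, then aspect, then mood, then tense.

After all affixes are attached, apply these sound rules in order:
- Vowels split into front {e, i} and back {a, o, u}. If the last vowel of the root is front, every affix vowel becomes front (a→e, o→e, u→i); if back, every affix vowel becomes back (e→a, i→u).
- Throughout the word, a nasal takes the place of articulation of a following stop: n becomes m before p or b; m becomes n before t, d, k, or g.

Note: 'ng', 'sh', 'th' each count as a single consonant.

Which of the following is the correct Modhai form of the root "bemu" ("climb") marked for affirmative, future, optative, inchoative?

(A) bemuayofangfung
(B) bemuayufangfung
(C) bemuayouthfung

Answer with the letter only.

A

Attach polarity affirmative -ay → bemuay.
Attach aspect inchoative -o → bemuayo.
Attach mood optative -fang → bemuayofang.
Attach tense future -fung → bemuayofangfung.
Vowel harmony: no change.
Nasal assimilation: no change.
So the correct form is bemuayofangfung, option (A).
(C) bemuayouthfung is wrong: it uses conditional instead of optative for mood.
(B) bemuayufangfung is wrong: it uses progressive instead of inchoative for aspect.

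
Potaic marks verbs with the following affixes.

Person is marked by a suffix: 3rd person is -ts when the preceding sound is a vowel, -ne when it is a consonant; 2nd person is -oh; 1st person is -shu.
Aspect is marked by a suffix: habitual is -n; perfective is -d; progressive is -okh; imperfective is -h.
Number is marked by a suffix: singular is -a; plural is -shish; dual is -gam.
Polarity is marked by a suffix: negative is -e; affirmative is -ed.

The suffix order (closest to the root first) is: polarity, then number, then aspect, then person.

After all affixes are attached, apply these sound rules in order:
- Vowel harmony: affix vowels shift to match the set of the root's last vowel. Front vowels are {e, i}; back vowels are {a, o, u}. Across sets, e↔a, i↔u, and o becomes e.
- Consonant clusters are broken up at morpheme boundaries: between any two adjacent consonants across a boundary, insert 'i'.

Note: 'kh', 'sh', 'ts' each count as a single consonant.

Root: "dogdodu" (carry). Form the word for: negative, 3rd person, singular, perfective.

Attach polarity negative -e → dogdodue.
Attach number singular -a → dogdoduea.
Attach aspect perfective -d → dogdoduead.
Attach person 3rd person -ne (after consonant 'd') → dogdodueadne.
Apply vowel harmony: dogdodueadne → dogdoduaadna.
Apply epenthesis: dogdoduaadna → dogdoduaadina.

dogdoduaadina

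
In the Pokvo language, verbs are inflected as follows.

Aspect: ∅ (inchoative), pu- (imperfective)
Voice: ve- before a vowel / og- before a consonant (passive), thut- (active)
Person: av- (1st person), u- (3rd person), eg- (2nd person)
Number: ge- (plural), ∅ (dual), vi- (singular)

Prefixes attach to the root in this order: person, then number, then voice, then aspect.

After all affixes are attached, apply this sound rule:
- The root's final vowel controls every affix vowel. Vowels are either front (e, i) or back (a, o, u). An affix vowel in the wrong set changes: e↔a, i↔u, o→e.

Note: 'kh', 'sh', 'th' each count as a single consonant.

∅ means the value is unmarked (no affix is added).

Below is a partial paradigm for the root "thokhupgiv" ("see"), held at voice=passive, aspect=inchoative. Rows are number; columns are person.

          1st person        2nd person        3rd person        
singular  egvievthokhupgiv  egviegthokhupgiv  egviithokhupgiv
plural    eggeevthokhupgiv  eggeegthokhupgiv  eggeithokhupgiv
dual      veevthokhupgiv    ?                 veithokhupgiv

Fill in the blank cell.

Attach person 2nd person eg- → egthokhupgiv.
number = dual: zero marking, form stays egthokhupgiv.
Attach voice passive ve- (before vowel 'e') → veegthokhupgiv.
aspect = inchoative: zero marking, form stays veegthokhupgiv.
Vowel harmony: no change.

veegthokhupgiv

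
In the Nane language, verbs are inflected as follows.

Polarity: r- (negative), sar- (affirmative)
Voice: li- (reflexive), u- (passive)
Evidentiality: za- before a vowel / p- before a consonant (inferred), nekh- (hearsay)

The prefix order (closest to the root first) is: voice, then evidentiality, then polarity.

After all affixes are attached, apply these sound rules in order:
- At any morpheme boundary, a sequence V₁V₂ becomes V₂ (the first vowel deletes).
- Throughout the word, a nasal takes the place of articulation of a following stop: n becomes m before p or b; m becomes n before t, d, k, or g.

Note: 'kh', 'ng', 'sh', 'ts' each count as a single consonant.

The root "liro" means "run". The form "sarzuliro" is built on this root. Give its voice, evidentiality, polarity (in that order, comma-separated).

Segment: sar-za-u-liro.
voice: u- → passive.
evidentiality: za/p- → inferred.
polarity: sar- → affirmative.

passive, inferred, affirmative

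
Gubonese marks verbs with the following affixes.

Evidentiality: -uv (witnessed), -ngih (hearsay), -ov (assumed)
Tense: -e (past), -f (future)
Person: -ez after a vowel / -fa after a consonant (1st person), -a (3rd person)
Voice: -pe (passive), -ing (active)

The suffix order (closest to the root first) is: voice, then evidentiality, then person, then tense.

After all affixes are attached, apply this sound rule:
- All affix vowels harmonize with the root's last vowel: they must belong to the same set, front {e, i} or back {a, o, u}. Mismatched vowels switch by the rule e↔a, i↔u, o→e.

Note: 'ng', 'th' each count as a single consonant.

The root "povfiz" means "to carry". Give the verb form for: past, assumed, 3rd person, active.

povfizingevee

Attach voice active -ing → povfizing.
Attach evidentiality assumed -ov → povfizingov.
Attach person 3rd person -a → povfizingova.
Attach tense past -e → povfizingovae.
Apply vowel harmony: povfizingovae → povfizingevee.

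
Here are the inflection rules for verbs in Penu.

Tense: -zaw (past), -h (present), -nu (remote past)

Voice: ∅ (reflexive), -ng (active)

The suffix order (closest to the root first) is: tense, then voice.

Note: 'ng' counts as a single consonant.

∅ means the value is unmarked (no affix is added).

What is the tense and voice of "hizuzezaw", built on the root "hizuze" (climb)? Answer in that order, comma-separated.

past, reflexive

Segment: hizuze-zaw.
tense: -zaw → past.
voice: ∅ → reflexive.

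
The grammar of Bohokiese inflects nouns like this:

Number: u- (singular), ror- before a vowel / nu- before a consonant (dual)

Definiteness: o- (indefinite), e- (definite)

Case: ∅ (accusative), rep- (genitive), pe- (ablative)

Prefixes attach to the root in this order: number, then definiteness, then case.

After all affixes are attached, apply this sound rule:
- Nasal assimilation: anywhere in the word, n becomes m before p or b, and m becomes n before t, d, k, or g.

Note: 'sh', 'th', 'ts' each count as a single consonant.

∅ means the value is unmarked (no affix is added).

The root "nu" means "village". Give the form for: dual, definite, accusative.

Attach number dual nu- (before consonant 'n') → nunu.
Attach definiteness definite e- → enunu.
case = accusative: zero marking, form stays enunu.
Nasal assimilation: no change.

enunu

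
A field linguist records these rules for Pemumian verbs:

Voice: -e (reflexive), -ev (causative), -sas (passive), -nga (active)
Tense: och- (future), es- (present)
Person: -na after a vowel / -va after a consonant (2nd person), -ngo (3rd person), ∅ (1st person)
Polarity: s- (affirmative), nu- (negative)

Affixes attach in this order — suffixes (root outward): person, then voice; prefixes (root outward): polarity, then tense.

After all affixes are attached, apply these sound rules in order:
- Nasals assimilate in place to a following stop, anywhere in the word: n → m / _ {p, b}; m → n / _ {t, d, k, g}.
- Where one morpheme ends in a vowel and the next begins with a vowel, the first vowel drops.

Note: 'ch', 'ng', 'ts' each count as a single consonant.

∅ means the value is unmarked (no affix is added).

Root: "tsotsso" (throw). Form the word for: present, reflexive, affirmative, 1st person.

Attach polarity affirmative s- → stsotsso.
person = 1st person: zero marking, form stays stsotsso.
Attach tense present es- → esstsotsso.
Attach voice reflexive -e → esstsotssoe.
Nasal assimilation: no change.
Apply vowel deletion: esstsotssoe → esstsotsse.

esstsotsse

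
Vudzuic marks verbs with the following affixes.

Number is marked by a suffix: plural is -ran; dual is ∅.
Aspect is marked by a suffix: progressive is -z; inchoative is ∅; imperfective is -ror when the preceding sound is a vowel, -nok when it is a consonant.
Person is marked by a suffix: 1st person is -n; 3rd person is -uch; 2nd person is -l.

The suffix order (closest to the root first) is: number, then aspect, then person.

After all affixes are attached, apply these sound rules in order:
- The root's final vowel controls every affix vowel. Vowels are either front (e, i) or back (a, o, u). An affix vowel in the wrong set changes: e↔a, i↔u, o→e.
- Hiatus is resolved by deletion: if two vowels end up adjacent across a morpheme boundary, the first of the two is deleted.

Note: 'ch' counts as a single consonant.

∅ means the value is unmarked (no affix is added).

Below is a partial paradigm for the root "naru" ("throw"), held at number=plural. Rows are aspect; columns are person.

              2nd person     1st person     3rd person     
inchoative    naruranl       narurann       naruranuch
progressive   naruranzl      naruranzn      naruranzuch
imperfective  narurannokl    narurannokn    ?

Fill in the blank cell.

narurannokuch

Attach number plural -ran → naruran.
Attach aspect imperfective -nok (after consonant 'n') → narurannok.
Attach person 3rd person -uch → narurannokuch.
Vowel harmony: no change.
Vowel deletion: no change.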